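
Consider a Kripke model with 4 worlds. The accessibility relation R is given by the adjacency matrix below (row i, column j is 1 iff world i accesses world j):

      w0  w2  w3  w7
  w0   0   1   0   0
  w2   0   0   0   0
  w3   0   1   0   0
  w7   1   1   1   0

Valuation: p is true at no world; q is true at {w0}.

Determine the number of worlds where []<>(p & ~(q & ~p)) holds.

1

w0: successors {w2}; <>(p & ~(q & ~p)) there: w2:F. ✗
w2: no successors, so []<>(p & ~(q & ~p)) holds vacuously. ✓
w3: successors {w2}; <>(p & ~(q & ~p)) there: w2:F. ✗
w7: successors {w0, w2, w3}; <>(p & ~(q & ~p)) there: w0:F, w2:F, w3:F. ✗
Satisfying worlds: {w2}.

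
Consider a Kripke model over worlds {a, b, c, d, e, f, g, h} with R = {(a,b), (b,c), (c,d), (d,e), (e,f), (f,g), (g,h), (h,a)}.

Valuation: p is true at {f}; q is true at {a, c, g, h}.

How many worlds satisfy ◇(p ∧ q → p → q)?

a: successors {b}; p ∧ q → p → q there: b:T. ✓
b: successors {c}; p ∧ q → p → q there: c:T. ✓
c: successors {d}; p ∧ q → p → q there: d:T. ✓
d: successors {e}; p ∧ q → p → q there: e:T. ✓
e: successors {f}; p ∧ q → p → q there: f:T. ✓
f: successors {g}; p ∧ q → p → q there: g:T. ✓
g: successors {h}; p ∧ q → p → q there: h:T. ✓
h: successors {a}; p ∧ q → p → q there: a:T. ✓
Satisfying worlds: {a, b, c, d, e, f, g, h}.

8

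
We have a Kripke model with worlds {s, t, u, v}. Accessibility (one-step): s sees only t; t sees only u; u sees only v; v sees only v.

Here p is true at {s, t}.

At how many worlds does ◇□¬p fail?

s: successors {t}; □¬p there: t:T. ✓
t: successors {u}; □¬p there: u:T. ✓
u: successors {v}; □¬p there: v:T. ✓
v: successors {v}; □¬p there: v:T. ✓
Satisfying worlds: {s, t, u, v}.
So ◇□¬p fails at the other 0 worlds.

0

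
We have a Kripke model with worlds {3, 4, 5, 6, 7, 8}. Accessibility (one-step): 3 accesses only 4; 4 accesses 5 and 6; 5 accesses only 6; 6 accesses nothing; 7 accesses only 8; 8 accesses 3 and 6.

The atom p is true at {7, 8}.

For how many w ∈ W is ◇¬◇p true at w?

5

3: successors {4}; ¬◇p there: 4:T. ✓
4: successors {5, 6}; ¬◇p there: 5:T, 6:T. ✓
5: successors {6}; ¬◇p there: 6:T. ✓
6: no successors, so ◇¬◇p fails. ✗
7: successors {8}; ¬◇p there: 8:T. ✓
8: successors {3, 6}; ¬◇p there: 3:T, 6:T. ✓
Satisfying worlds: {3, 4, 5, 7, 8}.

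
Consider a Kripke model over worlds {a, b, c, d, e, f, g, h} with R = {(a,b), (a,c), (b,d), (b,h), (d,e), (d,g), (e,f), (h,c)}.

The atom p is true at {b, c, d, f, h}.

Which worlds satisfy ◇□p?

a: successors {b, c}; □p there: b:T, c:T. ✓
b: successors {d, h}; □p there: d:F, h:T. ✓
c: no successors, so ◇□p fails. ✗
d: successors {e, g}; □p there: e:T, g:T. ✓
e: successors {f}; □p there: f:T. ✓
f: no successors, so ◇□p fails. ✗
g: no successors, so ◇□p fails. ✗
h: successors {c}; □p there: c:T. ✓

{a, b, d, e, h}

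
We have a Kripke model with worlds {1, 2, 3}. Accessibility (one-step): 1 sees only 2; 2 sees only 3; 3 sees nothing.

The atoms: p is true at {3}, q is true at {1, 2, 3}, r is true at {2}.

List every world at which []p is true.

{2, 3}

1: successors {2}; p there: 2:F. ✗
2: successors {3}; p there: 3:T. ✓
3: no successors, so []p holds vacuously. ✓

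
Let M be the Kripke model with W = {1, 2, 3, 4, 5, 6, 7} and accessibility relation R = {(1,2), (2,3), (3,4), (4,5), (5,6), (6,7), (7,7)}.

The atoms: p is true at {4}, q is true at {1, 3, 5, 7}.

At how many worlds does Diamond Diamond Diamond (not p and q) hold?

5

1: successors {2}; Diamond Diamond (not p and q) there: 2:F. ✗
2: successors {3}; Diamond Diamond (not p and q) there: 3:T. ✓
3: successors {4}; Diamond Diamond (not p and q) there: 4:F. ✗
4: successors {5}; Diamond Diamond (not p and q) there: 5:T. ✓
5: successors {6}; Diamond Diamond (not p and q) there: 6:T. ✓
6: successors {7}; Diamond Diamond (not p and q) there: 7:T. ✓
7: successors {7}; Diamond Diamond (not p and q) there: 7:T. ✓
Satisfying worlds: {2, 4, 5, 6, 7}.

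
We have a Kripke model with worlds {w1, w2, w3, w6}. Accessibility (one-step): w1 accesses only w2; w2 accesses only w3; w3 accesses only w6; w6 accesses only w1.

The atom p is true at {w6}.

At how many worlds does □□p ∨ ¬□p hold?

3

w1: □□p is F, ¬□p is T. ✓
w2: □□p is T, ¬□p is T. ✓
w3: □□p is F, ¬□p is F. ✗
w6: □□p is F, ¬□p is T. ✓
Satisfying worlds: {w1, w2, w6}.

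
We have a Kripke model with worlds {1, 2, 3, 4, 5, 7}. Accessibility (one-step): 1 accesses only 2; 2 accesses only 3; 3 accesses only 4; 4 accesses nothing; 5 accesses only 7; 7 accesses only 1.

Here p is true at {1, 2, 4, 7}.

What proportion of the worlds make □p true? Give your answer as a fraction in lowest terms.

1: successors {2}; p there: 2:T. ✓
2: successors {3}; p there: 3:F. ✗
3: successors {4}; p there: 4:T. ✓
4: no successors, so □p holds vacuously. ✓
5: successors {7}; p there: 7:T. ✓
7: successors {1}; p there: 1:T. ✓
That's 5 of 6 worlds, so 5/6.

5/6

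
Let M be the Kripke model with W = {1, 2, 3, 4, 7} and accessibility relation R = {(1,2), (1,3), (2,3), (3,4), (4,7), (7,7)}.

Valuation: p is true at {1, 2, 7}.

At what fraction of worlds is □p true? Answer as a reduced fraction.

1: successors {2, 3}; p there: 2:T, 3:F. ✗
2: successors {3}; p there: 3:F. ✗
3: successors {4}; p there: 4:F. ✗
4: successors {7}; p there: 7:T. ✓
7: successors {7}; p there: 7:T. ✓
That's 2 of 5 worlds, so 2/5.

2/5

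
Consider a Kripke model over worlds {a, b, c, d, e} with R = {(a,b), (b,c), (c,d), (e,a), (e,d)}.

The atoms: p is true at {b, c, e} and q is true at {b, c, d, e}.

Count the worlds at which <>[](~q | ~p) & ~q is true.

0

a: <>[](~q | ~p) is F, ~q is T. ✗
b: <>[](~q | ~p) is T, ~q is F. ✗
c: <>[](~q | ~p) is T, ~q is F. ✗
d: <>[](~q | ~p) is F, ~q is F. ✗
e: <>[](~q | ~p) is T, ~q is F. ✗
Satisfying worlds: ∅.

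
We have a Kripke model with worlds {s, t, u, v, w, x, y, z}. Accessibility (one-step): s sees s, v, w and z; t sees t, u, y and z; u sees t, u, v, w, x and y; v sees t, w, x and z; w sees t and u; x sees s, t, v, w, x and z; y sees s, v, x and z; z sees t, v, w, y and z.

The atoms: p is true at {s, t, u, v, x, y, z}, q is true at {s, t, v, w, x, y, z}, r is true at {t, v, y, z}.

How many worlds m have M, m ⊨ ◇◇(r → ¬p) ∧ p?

s: ◇◇(r → ¬p) is T, p is T. ✓
t: ◇◇(r → ¬p) is T, p is T. ✓
u: ◇◇(r → ¬p) is T, p is T. ✓
v: ◇◇(r → ¬p) is T, p is T. ✓
w: ◇◇(r → ¬p) is T, p is F. ✗
x: ◇◇(r → ¬p) is T, p is T. ✓
y: ◇◇(r → ¬p) is T, p is T. ✓
z: ◇◇(r → ¬p) is T, p is T. ✓
Satisfying worlds: {s, t, u, v, x, y, z}.

7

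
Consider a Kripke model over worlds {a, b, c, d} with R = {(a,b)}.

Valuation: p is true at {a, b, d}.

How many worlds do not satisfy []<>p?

a: successors {b}; <>p there: b:F. ✗
b: no successors, so []<>p holds vacuously. ✓
c: no successors, so []<>p holds vacuously. ✓
d: no successors, so []<>p holds vacuously. ✓
Satisfying worlds: {b, c, d}.
So []<>p fails at the other 1 world.

1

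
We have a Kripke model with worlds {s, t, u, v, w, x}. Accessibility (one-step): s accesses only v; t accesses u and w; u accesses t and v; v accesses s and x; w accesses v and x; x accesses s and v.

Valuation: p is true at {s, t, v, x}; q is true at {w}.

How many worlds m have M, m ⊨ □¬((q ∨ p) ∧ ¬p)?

s: successors {v}; ¬((q ∨ p) ∧ ¬p) there: v:T. ✓
t: successors {u, w}; ¬((q ∨ p) ∧ ¬p) there: u:T, w:F. ✗
u: successors {t, v}; ¬((q ∨ p) ∧ ¬p) there: t:T, v:T. ✓
v: successors {s, x}; ¬((q ∨ p) ∧ ¬p) there: s:T, x:T. ✓
w: successors {v, x}; ¬((q ∨ p) ∧ ¬p) there: v:T, x:T. ✓
x: successors {s, v}; ¬((q ∨ p) ∧ ¬p) there: s:T, v:T. ✓
Satisfying worlds: {s, u, v, w, x}.

5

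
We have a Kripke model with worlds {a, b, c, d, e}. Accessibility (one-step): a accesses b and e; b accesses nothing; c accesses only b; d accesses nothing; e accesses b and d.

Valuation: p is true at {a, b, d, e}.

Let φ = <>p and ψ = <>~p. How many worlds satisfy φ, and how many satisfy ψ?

For <>p:
a: successors {b, e}; p there: b:T, e:T. ✓
b: no successors, so <>p fails. ✗
c: successors {b}; p there: b:T. ✓
d: no successors, so <>p fails. ✗
e: successors {b, d}; p there: b:T, d:T. ✓
— 3 worlds.
For <>~p:
a: successors {b, e}; ~p there: b:F, e:F. ✗
b: no successors, so <>~p fails. ✗
c: successors {b}; ~p there: b:F. ✗
d: no successors, so <>~p fails. ✗
e: successors {b, d}; ~p there: b:F, d:F. ✗
— 0 worlds.

3 and 0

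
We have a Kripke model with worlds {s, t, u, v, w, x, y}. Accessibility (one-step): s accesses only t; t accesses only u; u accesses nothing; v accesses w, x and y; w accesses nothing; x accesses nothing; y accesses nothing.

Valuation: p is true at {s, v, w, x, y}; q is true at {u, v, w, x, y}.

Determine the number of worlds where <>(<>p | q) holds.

s: successors {t}; <>p | q there: t:F. ✗
t: successors {u}; <>p | q there: u:T. ✓
u: no successors, so <>(<>p | q) fails. ✗
v: successors {w, x, y}; <>p | q there: w:T, x:T, y:T. ✓
w: no successors, so <>(<>p | q) fails. ✗
x: no successors, so <>(<>p | q) fails. ✗
y: no successors, so <>(<>p | q) fails. ✗
Satisfying worlds: {t, v}.

2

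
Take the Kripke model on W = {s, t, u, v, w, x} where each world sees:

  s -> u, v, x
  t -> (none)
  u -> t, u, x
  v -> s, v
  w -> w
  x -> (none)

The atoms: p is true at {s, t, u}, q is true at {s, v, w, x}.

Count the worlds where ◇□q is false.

s: successors {u, v, x}; □q there: u:F, v:T, x:T. ✓
t: no successors, so ◇□q fails. ✗
u: successors {t, u, x}; □q there: t:T, u:F, x:T. ✓
v: successors {s, v}; □q there: s:F, v:T. ✓
w: successors {w}; □q there: w:T. ✓
x: no successors, so ◇□q fails. ✗
Satisfying worlds: {s, u, v, w}.
So ◇□q fails at the other 2 worlds.

2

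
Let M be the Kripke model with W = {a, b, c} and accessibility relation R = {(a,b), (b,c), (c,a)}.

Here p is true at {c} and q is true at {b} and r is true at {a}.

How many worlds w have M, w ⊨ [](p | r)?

a: successors {b}; p | r there: b:F. ✗
b: successors {c}; p | r there: c:T. ✓
c: successors {a}; p | r there: a:T. ✓
Satisfying worlds: {b, c}.

2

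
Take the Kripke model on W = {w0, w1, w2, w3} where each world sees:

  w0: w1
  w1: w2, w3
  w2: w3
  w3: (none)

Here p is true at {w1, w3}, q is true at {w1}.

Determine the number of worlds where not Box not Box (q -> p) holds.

w0: Box not Box (q -> p) is F. ✓
w1: Box not Box (q -> p) is F. ✓
w2: Box not Box (q -> p) is F. ✓
w3: Box not Box (q -> p) is T. ✗
Satisfying worlds: {w0, w1, w2}.

3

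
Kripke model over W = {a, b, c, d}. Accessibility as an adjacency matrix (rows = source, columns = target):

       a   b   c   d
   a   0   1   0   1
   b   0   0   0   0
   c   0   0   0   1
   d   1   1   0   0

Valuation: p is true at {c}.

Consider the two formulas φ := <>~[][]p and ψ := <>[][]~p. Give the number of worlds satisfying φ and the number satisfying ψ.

3 and 3

For <>~[][]p:
a: successors {b, d}; ~[][]p there: b:F, d:T. ✓
b: no successors, so <>~[][]p fails. ✗
c: successors {d}; ~[][]p there: d:T. ✓
d: successors {a, b}; ~[][]p there: a:T, b:F. ✓
— 3 worlds.
For <>[][]~p:
a: successors {b, d}; [][]~p there: b:T, d:T. ✓
b: no successors, so <>[][]~p fails. ✗
c: successors {d}; [][]~p there: d:T. ✓
d: successors {a, b}; [][]~p there: a:T, b:T. ✓
— 3 worlds.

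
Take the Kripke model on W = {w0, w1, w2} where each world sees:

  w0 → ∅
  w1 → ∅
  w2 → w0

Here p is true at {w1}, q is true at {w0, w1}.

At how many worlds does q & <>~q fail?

3

w0: q is T, <>~q is F. ✗
w1: q is T, <>~q is F. ✗
w2: q is F, <>~q is F. ✗
Satisfying worlds: ∅.
So q & <>~q fails at the other 3 worlds.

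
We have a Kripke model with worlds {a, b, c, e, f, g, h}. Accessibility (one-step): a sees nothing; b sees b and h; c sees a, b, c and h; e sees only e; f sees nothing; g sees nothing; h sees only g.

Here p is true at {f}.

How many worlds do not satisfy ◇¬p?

3

a: no successors, so ◇¬p fails. ✗
b: successors {b, h}; ¬p there: b:T, h:T. ✓
c: successors {a, b, c, h}; ¬p there: a:T, b:T, c:T, h:T. ✓
e: successors {e}; ¬p there: e:T. ✓
f: no successors, so ◇¬p fails. ✗
g: no successors, so ◇¬p fails. ✗
h: successors {g}; ¬p there: g:T. ✓
Satisfying worlds: {b, c, e, h}.
So ◇¬p fails at the other 3 worlds.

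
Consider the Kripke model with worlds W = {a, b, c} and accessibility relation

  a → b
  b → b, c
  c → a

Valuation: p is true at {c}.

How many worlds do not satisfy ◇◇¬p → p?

2

a: ◇◇¬p is T, p is F. ✗
b: ◇◇¬p is T, p is F. ✗
c: ◇◇¬p is T, p is T. ✓
Satisfying worlds: {c}.
So ◇◇¬p → p fails at the other 2 worlds.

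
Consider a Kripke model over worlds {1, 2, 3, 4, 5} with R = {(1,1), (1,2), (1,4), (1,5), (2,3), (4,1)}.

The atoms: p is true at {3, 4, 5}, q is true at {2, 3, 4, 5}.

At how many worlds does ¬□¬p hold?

2

1: □¬p is F. ✓
2: □¬p is F. ✓
3: □¬p is T. ✗
4: □¬p is T. ✗
5: □¬p is T. ✗
Satisfying worlds: {1, 2}.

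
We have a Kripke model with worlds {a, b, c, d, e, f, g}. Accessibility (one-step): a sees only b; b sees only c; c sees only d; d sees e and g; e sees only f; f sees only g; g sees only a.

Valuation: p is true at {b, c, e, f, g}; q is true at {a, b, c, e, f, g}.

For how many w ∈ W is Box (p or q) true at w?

a: successors {b}; p or q there: b:T. ✓
b: successors {c}; p or q there: c:T. ✓
c: successors {d}; p or q there: d:F. ✗
d: successors {e, g}; p or q there: e:T, g:T. ✓
e: successors {f}; p or q there: f:T. ✓
f: successors {g}; p or q there: g:T. ✓
g: successors {a}; p or q there: a:T. ✓
Satisfying worlds: {a, b, d, e, f, g}.

6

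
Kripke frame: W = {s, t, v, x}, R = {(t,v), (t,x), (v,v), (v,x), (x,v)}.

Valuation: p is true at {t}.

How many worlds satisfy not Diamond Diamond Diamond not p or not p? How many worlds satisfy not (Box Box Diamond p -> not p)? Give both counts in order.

For not Diamond Diamond Diamond not p or not p:
s: not Diamond Diamond Diamond not p is T, not p is T. ✓
t: not Diamond Diamond Diamond not p is F, not p is F. ✗
v: not Diamond Diamond Diamond not p is F, not p is T. ✓
x: not Diamond Diamond Diamond not p is F, not p is T. ✓
— 3 worlds.
For not (Box Box Diamond p -> not p):
s: Box Box Diamond p -> not p is T. ✗
t: Box Box Diamond p -> not p is T. ✗
v: Box Box Diamond p -> not p is T. ✗
x: Box Box Diamond p -> not p is T. ✗
— 0 worlds.

3 and 0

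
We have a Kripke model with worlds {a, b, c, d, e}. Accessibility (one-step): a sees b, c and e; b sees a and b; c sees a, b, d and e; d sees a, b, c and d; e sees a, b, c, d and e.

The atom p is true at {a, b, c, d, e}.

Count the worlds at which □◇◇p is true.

a: successors {b, c, e}; ◇◇p there: b:T, c:T, e:T. ✓
b: successors {a, b}; ◇◇p there: a:T, b:T. ✓
c: successors {a, b, d, e}; ◇◇p there: a:T, b:T, d:T, e:T. ✓
d: successors {a, b, c, d}; ◇◇p there: a:T, b:T, c:T, d:T. ✓
e: successors {a, b, c, d, e}; ◇◇p there: a:T, b:T, c:T, d:T, e:T. ✓
Satisfying worlds: {a, b, c, d, e}.

5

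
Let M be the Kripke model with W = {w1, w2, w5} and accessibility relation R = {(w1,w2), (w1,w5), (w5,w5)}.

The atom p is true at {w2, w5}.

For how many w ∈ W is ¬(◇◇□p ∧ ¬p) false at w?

1

w1: ◇◇□p ∧ ¬p is T. ✗
w2: ◇◇□p ∧ ¬p is F. ✓
w5: ◇◇□p ∧ ¬p is F. ✓
Satisfying worlds: {w2, w5}.
So ¬(◇◇□p ∧ ¬p) fails at the other 1 world.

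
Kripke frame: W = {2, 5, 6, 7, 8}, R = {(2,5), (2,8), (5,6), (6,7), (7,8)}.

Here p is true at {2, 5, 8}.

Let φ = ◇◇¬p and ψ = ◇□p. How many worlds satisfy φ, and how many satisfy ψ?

For ◇◇¬p:
2: successors {5, 8}; ◇¬p there: 5:T, 8:F. ✓
5: successors {6}; ◇¬p there: 6:T. ✓
6: successors {7}; ◇¬p there: 7:F. ✗
7: successors {8}; ◇¬p there: 8:F. ✗
8: no successors, so ◇◇¬p fails. ✗
— 2 worlds.
For ◇□p:
2: successors {5, 8}; □p there: 5:F, 8:T. ✓
5: successors {6}; □p there: 6:F. ✗
6: successors {7}; □p there: 7:T. ✓
7: successors {8}; □p there: 8:T. ✓
8: no successors, so ◇□p fails. ✗
— 3 worlds.

2 and 3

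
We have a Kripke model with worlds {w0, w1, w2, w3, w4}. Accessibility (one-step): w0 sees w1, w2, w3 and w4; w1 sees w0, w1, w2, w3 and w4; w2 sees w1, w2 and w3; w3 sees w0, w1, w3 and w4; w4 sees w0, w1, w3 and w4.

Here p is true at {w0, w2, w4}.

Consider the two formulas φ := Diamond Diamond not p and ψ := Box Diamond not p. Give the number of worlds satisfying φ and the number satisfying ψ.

For Diamond Diamond not p:
w0: successors {w1, w2, w3, w4}; Diamond not p there: w1:T, w2:T, w3:T, w4:T. ✓
w1: successors {w0, w1, w2, w3, w4}; Diamond not p there: w0:T, w1:T, w2:T, w3:T, w4:T. ✓
w2: successors {w1, w2, w3}; Diamond not p there: w1:T, w2:T, w3:T. ✓
w3: successors {w0, w1, w3, w4}; Diamond not p there: w0:T, w1:T, w3:T, w4:T. ✓
w4: successors {w0, w1, w3, w4}; Diamond not p there: w0:T, w1:T, w3:T, w4:T. ✓
— 5 worlds.
For Box Diamond not p:
w0: successors {w1, w2, w3, w4}; Diamond not p there: w1:T, w2:T, w3:T, w4:T. ✓
w1: successors {w0, w1, w2, w3, w4}; Diamond not p there: w0:T, w1:T, w2:T, w3:T, w4:T. ✓
w2: successors {w1, w2, w3}; Diamond not p there: w1:T, w2:T, w3:T. ✓
w3: successors {w0, w1, w3, w4}; Diamond not p there: w0:T, w1:T, w3:T, w4:T. ✓
w4: successors {w0, w1, w3, w4}; Diamond not p there: w0:T, w1:T, w3:T, w4:T. ✓
— 5 worlds.

5 and 5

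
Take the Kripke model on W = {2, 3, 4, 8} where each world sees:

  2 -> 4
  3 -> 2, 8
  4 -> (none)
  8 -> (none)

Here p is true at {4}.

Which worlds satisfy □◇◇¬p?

{4, 8}

2: successors {4}; ◇◇¬p there: 4:F. ✗
3: successors {2, 8}; ◇◇¬p there: 2:F, 8:F. ✗
4: no successors, so □◇◇¬p holds vacuously. ✓
8: no successors, so □◇◇¬p holds vacuously. ✓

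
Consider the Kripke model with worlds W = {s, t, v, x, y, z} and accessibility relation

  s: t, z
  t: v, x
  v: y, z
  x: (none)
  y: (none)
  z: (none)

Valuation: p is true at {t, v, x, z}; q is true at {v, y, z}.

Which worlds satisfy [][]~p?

s: successors {t, z}; []~p there: t:F, z:T. ✗
t: successors {v, x}; []~p there: v:F, x:T. ✗
v: successors {y, z}; []~p there: y:T, z:T. ✓
x: no successors, so [][]~p holds vacuously. ✓
y: no successors, so [][]~p holds vacuously. ✓
z: no successors, so [][]~p holds vacuously. ✓

{v, x, y, z}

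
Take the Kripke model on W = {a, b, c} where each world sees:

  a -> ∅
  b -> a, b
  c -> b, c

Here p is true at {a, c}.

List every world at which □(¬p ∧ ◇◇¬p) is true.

a: no successors, so □(¬p ∧ ◇◇¬p) holds vacuously. ✓
b: successors {a, b}; ¬p ∧ ◇◇¬p there: a:F, b:T. ✗
c: successors {b, c}; ¬p ∧ ◇◇¬p there: b:T, c:F. ✗

{a}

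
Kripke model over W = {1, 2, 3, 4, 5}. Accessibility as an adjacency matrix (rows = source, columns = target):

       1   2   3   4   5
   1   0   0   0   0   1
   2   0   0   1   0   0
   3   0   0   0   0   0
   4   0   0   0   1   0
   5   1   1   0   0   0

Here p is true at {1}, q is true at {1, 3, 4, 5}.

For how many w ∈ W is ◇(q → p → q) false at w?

1

1: successors {5}; q → p → q there: 5:T. ✓
2: successors {3}; q → p → q there: 3:T. ✓
3: no successors, so ◇(q → p → q) fails. ✗
4: successors {4}; q → p → q there: 4:T. ✓
5: successors {1, 2}; q → p → q there: 1:T, 2:T. ✓
Satisfying worlds: {1, 2, 4, 5}.
So ◇(q → p → q) fails at the other 1 world.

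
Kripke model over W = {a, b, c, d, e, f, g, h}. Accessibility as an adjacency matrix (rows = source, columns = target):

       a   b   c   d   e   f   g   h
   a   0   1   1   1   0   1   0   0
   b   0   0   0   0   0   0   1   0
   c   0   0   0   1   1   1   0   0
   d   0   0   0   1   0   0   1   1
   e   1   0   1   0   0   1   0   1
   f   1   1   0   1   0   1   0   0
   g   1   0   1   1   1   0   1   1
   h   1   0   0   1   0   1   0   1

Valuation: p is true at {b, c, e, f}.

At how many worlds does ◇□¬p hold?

6

a: successors {b, c, d, f}; □¬p there: b:T, c:F, d:T, f:F. ✓
b: successors {g}; □¬p there: g:F. ✗
c: successors {d, e, f}; □¬p there: d:T, e:F, f:F. ✓
d: successors {d, g, h}; □¬p there: d:T, g:F, h:F. ✓
e: successors {a, c, f, h}; □¬p there: a:F, c:F, f:F, h:F. ✗
f: successors {a, b, d, f}; □¬p there: a:F, b:T, d:T, f:F. ✓
g: successors {a, c, d, e, g, h}; □¬p there: a:F, c:F, d:T, e:F, g:F, h:F. ✓
h: successors {a, d, f, h}; □¬p there: a:F, d:T, f:F, h:F. ✓
Satisfying worlds: {a, c, d, f, g, h}.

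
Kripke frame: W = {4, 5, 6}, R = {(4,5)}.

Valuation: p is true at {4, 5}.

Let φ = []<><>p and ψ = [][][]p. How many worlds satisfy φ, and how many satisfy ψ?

2 and 3

For []<><>p:
4: successors {5}; <><>p there: 5:F. ✗
5: no successors, so []<><>p holds vacuously. ✓
6: no successors, so []<><>p holds vacuously. ✓
— 2 worlds.
For [][][]p:
4: successors {5}; [][]p there: 5:T. ✓
5: no successors, so [][][]p holds vacuously. ✓
6: no successors, so [][][]p holds vacuously. ✓
— 3 worlds.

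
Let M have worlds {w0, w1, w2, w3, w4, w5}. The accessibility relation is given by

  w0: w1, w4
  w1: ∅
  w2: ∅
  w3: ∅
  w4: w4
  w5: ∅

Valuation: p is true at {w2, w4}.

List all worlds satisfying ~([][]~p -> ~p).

{w2}

w0: [][]~p -> ~p is T. ✗
w1: [][]~p -> ~p is T. ✗
w2: [][]~p -> ~p is F. ✓
w3: [][]~p -> ~p is T. ✗
w4: [][]~p -> ~p is T. ✗
w5: [][]~p -> ~p is T. ✗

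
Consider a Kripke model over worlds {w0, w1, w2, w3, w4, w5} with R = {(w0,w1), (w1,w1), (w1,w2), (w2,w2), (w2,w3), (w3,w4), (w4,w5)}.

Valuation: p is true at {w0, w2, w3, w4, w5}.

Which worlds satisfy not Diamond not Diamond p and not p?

{w1}

w0: not Diamond not Diamond p is T, not p is F. ✗
w1: not Diamond not Diamond p is T, not p is T. ✓
w2: not Diamond not Diamond p is T, not p is F. ✗
w3: not Diamond not Diamond p is T, not p is F. ✗
w4: not Diamond not Diamond p is F, not p is F. ✗
w5: not Diamond not Diamond p is T, not p is F. ✗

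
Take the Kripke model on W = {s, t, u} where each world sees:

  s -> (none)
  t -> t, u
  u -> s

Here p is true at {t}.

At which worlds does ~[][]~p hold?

s: [][]~p is T. ✗
t: [][]~p is F. ✓
u: [][]~p is T. ✗

{t}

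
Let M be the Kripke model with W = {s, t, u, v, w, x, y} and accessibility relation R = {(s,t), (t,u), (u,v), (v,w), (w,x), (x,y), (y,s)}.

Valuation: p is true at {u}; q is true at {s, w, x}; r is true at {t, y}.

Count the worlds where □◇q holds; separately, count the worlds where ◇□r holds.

For □◇q:
s: successors {t}; ◇q there: t:F. ✗
t: successors {u}; ◇q there: u:F. ✗
u: successors {v}; ◇q there: v:T. ✓
v: successors {w}; ◇q there: w:T. ✓
w: successors {x}; ◇q there: x:F. ✗
x: successors {y}; ◇q there: y:T. ✓
y: successors {s}; ◇q there: s:F. ✗
— 3 worlds.
For ◇□r:
s: successors {t}; □r there: t:F. ✗
t: successors {u}; □r there: u:F. ✗
u: successors {v}; □r there: v:F. ✗
v: successors {w}; □r there: w:F. ✗
w: successors {x}; □r there: x:T. ✓
x: successors {y}; □r there: y:F. ✗
y: successors {s}; □r there: s:T. ✓
— 2 worlds.

3 and 2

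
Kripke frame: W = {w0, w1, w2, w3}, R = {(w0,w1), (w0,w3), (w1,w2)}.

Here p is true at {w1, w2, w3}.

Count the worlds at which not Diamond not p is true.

w0: Diamond not p is F. ✓
w1: Diamond not p is F. ✓
w2: Diamond not p is F. ✓
w3: Diamond not p is F. ✓
Satisfying worlds: {w0, w1, w2, w3}.

4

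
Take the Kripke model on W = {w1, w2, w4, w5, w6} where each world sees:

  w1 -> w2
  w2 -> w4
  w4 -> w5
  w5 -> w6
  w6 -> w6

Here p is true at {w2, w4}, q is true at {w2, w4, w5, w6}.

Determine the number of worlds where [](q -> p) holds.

2

w1: successors {w2}; q -> p there: w2:T. ✓
w2: successors {w4}; q -> p there: w4:T. ✓
w4: successors {w5}; q -> p there: w5:F. ✗
w5: successors {w6}; q -> p there: w6:F. ✗
w6: successors {w6}; q -> p there: w6:F. ✗
Satisfying worlds: {w1, w2}.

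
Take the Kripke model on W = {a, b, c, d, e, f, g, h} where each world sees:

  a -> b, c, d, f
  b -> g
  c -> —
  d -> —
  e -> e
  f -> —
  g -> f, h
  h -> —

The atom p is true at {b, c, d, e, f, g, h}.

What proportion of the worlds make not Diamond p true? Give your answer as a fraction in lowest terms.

1/2

a: Diamond p is T. ✗
b: Diamond p is T. ✗
c: Diamond p is F. ✓
d: Diamond p is F. ✓
e: Diamond p is T. ✗
f: Diamond p is F. ✓
g: Diamond p is T. ✗
h: Diamond p is F. ✓
That's 4 of 8 worlds, so 4/8 = 1/2.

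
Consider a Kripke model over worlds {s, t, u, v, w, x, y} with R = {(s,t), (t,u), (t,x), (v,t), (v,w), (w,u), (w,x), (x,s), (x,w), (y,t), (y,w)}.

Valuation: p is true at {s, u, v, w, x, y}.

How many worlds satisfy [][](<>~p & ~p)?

1

s: successors {t}; [](<>~p & ~p) there: t:F. ✗
t: successors {u, x}; [](<>~p & ~p) there: u:T, x:F. ✗
u: no successors, so [][](<>~p & ~p) holds vacuously. ✓
v: successors {t, w}; [](<>~p & ~p) there: t:F, w:F. ✗
w: successors {u, x}; [](<>~p & ~p) there: u:T, x:F. ✗
x: successors {s, w}; [](<>~p & ~p) there: s:F, w:F. ✗
y: successors {t, w}; [](<>~p & ~p) there: t:F, w:F. ✗
Satisfying worlds: {u}.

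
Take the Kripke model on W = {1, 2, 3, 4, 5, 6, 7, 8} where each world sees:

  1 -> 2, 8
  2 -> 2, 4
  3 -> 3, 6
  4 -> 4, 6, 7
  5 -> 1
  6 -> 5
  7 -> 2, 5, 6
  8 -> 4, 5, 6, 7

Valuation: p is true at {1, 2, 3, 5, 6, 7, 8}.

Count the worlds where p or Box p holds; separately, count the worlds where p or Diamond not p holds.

For p or Box p:
1: p is T, Box p is T. ✓
2: p is T, Box p is F. ✓
3: p is T, Box p is T. ✓
4: p is F, Box p is F. ✗
5: p is T, Box p is T. ✓
6: p is T, Box p is T. ✓
7: p is T, Box p is T. ✓
8: p is T, Box p is F. ✓
— 7 worlds.
For p or Diamond not p:
1: p is T, Diamond not p is F. ✓
2: p is T, Diamond not p is T. ✓
3: p is T, Diamond not p is F. ✓
4: p is F, Diamond not p is T. ✓
5: p is T, Diamond not p is F. ✓
6: p is T, Diamond not p is F. ✓
7: p is T, Diamond not p is F. ✓
8: p is T, Diamond not p is T. ✓
— 8 worlds.

7 and 8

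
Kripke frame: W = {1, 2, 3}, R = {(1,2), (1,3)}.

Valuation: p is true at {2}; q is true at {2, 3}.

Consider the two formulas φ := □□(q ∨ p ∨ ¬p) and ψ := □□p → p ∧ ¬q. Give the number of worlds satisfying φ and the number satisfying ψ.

3 and 0

For □□(q ∨ p ∨ ¬p):
1: successors {2, 3}; □(q ∨ p ∨ ¬p) there: 2:T, 3:T. ✓
2: no successors, so □□(q ∨ p ∨ ¬p) holds vacuously. ✓
3: no successors, so □□(q ∨ p ∨ ¬p) holds vacuously. ✓
— 3 worlds.
For □□p → p ∧ ¬q:
1: □□p is T, p ∧ ¬q is F. ✗
2: □□p is T, p ∧ ¬q is F. ✗
3: □□p is T, p ∧ ¬q is F. ✗
— 0 worlds.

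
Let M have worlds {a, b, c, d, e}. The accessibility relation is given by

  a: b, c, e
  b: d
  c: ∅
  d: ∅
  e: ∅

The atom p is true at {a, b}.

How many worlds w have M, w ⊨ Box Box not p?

5

a: successors {b, c, e}; Box not p there: b:T, c:T, e:T. ✓
b: successors {d}; Box not p there: d:T. ✓
c: no successors, so Box Box not p holds vacuously. ✓
d: no successors, so Box Box not p holds vacuously. ✓
e: no successors, so Box Box not p holds vacuously. ✓
Satisfying worlds: {a, b, c, d, e}.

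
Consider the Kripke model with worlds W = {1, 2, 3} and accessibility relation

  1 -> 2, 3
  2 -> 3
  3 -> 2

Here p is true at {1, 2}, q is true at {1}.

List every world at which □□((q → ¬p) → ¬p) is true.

{3}

1: successors {2, 3}; □((q → ¬p) → ¬p) there: 2:T, 3:F. ✗
2: successors {3}; □((q → ¬p) → ¬p) there: 3:F. ✗
3: successors {2}; □((q → ¬p) → ¬p) there: 2:T. ✓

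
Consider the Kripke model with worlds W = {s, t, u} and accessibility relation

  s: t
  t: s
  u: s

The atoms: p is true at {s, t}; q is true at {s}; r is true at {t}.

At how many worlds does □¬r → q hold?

s: □¬r is F, q is T. ✓
t: □¬r is T, q is F. ✗
u: □¬r is T, q is F. ✗
Satisfying worlds: {s}.

1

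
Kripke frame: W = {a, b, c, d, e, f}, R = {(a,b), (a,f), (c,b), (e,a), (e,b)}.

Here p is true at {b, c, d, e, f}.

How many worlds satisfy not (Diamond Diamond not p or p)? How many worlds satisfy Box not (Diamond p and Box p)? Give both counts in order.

For not (Diamond Diamond not p or p):
a: Diamond Diamond not p or p is F. ✓
b: Diamond Diamond not p or p is T. ✗
c: Diamond Diamond not p or p is T. ✗
d: Diamond Diamond not p or p is T. ✗
e: Diamond Diamond not p or p is T. ✗
f: Diamond Diamond not p or p is T. ✗
— 1 world.
For Box not (Diamond p and Box p):
a: successors {b, f}; not (Diamond p and Box p) there: b:T, f:T. ✓
b: no successors, so Box not (Diamond p and Box p) holds vacuously. ✓
c: successors {b}; not (Diamond p and Box p) there: b:T. ✓
d: no successors, so Box not (Diamond p and Box p) holds vacuously. ✓
e: successors {a, b}; not (Diamond p and Box p) there: a:F, b:T. ✗
f: no successors, so Box not (Diamond p and Box p) holds vacuously. ✓
— 5 worlds.

1 and 5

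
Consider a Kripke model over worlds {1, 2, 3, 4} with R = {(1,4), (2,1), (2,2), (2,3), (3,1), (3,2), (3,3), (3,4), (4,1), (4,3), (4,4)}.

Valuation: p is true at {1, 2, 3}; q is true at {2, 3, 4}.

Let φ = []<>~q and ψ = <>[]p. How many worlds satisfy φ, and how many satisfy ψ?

For []<>~q:
1: successors {4}; <>~q there: 4:T. ✓
2: successors {1, 2, 3}; <>~q there: 1:F, 2:T, 3:T. ✗
3: successors {1, 2, 3, 4}; <>~q there: 1:F, 2:T, 3:T, 4:T. ✗
4: successors {1, 3, 4}; <>~q there: 1:F, 3:T, 4:T. ✗
— 1 world.
For <>[]p:
1: successors {4}; []p there: 4:F. ✗
2: successors {1, 2, 3}; []p there: 1:F, 2:T, 3:F. ✓
3: successors {1, 2, 3, 4}; []p there: 1:F, 2:T, 3:F, 4:F. ✓
4: successors {1, 3, 4}; []p there: 1:F, 3:F, 4:F. ✗
— 2 worlds.

1 and 2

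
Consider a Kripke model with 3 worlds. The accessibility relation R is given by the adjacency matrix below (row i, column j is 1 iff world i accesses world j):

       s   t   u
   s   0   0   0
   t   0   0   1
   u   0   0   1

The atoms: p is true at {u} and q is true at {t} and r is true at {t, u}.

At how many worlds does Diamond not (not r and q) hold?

2

s: no successors, so Diamond not (not r and q) fails. ✗
t: successors {u}; not (not r and q) there: u:T. ✓
u: successors {u}; not (not r and q) there: u:T. ✓
Satisfying worlds: {t, u}.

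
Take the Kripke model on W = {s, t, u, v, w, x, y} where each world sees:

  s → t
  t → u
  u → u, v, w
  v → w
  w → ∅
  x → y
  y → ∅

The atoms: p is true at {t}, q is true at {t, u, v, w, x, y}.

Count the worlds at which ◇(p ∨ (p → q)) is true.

s: successors {t}; p ∨ (p → q) there: t:T. ✓
t: successors {u}; p ∨ (p → q) there: u:T. ✓
u: successors {u, v, w}; p ∨ (p → q) there: u:T, v:T, w:T. ✓
v: successors {w}; p ∨ (p → q) there: w:T. ✓
w: no successors, so ◇(p ∨ (p → q)) fails. ✗
x: successors {y}; p ∨ (p → q) there: y:T. ✓
y: no successors, so ◇(p ∨ (p → q)) fails. ✗
Satisfying worlds: {s, t, u, v, x}.

5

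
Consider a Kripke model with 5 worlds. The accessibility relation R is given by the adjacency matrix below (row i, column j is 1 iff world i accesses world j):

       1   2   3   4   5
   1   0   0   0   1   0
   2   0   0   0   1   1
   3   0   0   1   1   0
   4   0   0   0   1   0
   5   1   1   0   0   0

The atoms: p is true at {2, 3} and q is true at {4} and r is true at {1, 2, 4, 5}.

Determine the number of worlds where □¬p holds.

3

1: successors {4}; ¬p there: 4:T. ✓
2: successors {4, 5}; ¬p there: 4:T, 5:T. ✓
3: successors {3, 4}; ¬p there: 3:F, 4:T. ✗
4: successors {4}; ¬p there: 4:T. ✓
5: successors {1, 2}; ¬p there: 1:T, 2:F. ✗
Satisfying worlds: {1, 2, 4}.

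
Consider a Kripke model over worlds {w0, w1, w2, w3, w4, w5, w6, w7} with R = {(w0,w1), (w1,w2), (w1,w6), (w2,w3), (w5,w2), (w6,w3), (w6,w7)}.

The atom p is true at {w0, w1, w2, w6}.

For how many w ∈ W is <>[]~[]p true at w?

3

w0: successors {w1}; []~[]p there: w1:T. ✓
w1: successors {w2, w6}; []~[]p there: w2:F, w6:F. ✗
w2: successors {w3}; []~[]p there: w3:T. ✓
w3: no successors, so <>[]~[]p fails. ✗
w4: no successors, so <>[]~[]p fails. ✗
w5: successors {w2}; []~[]p there: w2:F. ✗
w6: successors {w3, w7}; []~[]p there: w3:T, w7:T. ✓
w7: no successors, so <>[]~[]p fails. ✗
Satisfying worlds: {w0, w2, w6}.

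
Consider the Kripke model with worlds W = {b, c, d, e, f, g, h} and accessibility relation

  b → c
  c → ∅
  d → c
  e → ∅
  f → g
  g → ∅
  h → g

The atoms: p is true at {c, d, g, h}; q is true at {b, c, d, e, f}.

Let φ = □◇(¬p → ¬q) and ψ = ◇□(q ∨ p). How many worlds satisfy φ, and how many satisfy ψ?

3 and 4

For □◇(¬p → ¬q):
b: successors {c}; ◇(¬p → ¬q) there: c:F. ✗
c: no successors, so □◇(¬p → ¬q) holds vacuously. ✓
d: successors {c}; ◇(¬p → ¬q) there: c:F. ✗
e: no successors, so □◇(¬p → ¬q) holds vacuously. ✓
f: successors {g}; ◇(¬p → ¬q) there: g:F. ✗
g: no successors, so □◇(¬p → ¬q) holds vacuously. ✓
h: successors {g}; ◇(¬p → ¬q) there: g:F. ✗
— 3 worlds.
For ◇□(q ∨ p):
b: successors {c}; □(q ∨ p) there: c:T. ✓
c: no successors, so ◇□(q ∨ p) fails. ✗
d: successors {c}; □(q ∨ p) there: c:T. ✓
e: no successors, so ◇□(q ∨ p) fails. ✗
f: successors {g}; □(q ∨ p) there: g:T. ✓
g: no successors, so ◇□(q ∨ p) fails. ✗
h: successors {g}; □(q ∨ p) there: g:T. ✓
— 4 worlds.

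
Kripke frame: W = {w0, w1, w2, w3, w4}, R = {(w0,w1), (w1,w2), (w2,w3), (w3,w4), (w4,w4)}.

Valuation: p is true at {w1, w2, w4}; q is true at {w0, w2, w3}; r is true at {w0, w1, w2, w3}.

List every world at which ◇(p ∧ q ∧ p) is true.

{w1}

w0: successors {w1}; p ∧ q ∧ p there: w1:F. ✗
w1: successors {w2}; p ∧ q ∧ p there: w2:T. ✓
w2: successors {w3}; p ∧ q ∧ p there: w3:F. ✗
w3: successors {w4}; p ∧ q ∧ p there: w4:F. ✗
w4: successors {w4}; p ∧ q ∧ p there: w4:F. ✗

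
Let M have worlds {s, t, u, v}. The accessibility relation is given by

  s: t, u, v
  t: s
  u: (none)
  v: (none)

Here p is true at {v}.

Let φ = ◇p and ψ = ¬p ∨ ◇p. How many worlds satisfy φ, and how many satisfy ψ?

1 and 3

For ◇p:
s: successors {t, u, v}; p there: t:F, u:F, v:T. ✓
t: successors {s}; p there: s:F. ✗
u: no successors, so ◇p fails. ✗
v: no successors, so ◇p fails. ✗
— 1 world.
For ¬p ∨ ◇p:
s: ¬p is T, ◇p is T. ✓
t: ¬p is T, ◇p is F. ✓
u: ¬p is T, ◇p is F. ✓
v: ¬p is F, ◇p is F. ✗
— 3 worlds.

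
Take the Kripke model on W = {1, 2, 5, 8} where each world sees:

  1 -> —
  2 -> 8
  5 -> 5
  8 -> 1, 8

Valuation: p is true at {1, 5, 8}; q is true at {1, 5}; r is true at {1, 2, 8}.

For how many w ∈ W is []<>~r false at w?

2

1: no successors, so []<>~r holds vacuously. ✓
2: successors {8}; <>~r there: 8:F. ✗
5: successors {5}; <>~r there: 5:T. ✓
8: successors {1, 8}; <>~r there: 1:F, 8:F. ✗
Satisfying worlds: {1, 5}.
So []<>~r fails at the other 2 worlds.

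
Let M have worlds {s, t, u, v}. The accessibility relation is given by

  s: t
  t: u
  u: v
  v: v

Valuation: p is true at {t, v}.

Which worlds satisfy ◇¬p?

s: successors {t}; ¬p there: t:F. ✗
t: successors {u}; ¬p there: u:T. ✓
u: successors {v}; ¬p there: v:F. ✗
v: successors {v}; ¬p there: v:F. ✗

{t}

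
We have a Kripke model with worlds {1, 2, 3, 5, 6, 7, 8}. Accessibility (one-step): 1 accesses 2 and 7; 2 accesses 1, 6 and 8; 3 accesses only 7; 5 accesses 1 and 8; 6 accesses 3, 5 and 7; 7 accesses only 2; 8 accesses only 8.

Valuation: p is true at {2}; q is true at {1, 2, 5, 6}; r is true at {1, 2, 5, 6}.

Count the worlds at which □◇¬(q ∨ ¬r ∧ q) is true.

1: successors {2, 7}; ◇¬(q ∨ ¬r ∧ q) there: 2:T, 7:F. ✗
2: successors {1, 6, 8}; ◇¬(q ∨ ¬r ∧ q) there: 1:T, 6:T, 8:T. ✓
3: successors {7}; ◇¬(q ∨ ¬r ∧ q) there: 7:F. ✗
5: successors {1, 8}; ◇¬(q ∨ ¬r ∧ q) there: 1:T, 8:T. ✓
6: successors {3, 5, 7}; ◇¬(q ∨ ¬r ∧ q) there: 3:T, 5:T, 7:F. ✗
7: successors {2}; ◇¬(q ∨ ¬r ∧ q) there: 2:T. ✓
8: successors {8}; ◇¬(q ∨ ¬r ∧ q) there: 8:T. ✓
Satisfying worlds: {2, 5, 7, 8}.

4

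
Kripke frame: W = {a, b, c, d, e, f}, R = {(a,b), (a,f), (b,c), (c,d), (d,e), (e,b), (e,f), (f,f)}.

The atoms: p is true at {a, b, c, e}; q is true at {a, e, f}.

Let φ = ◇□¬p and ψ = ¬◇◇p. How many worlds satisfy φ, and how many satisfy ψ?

For ◇□¬p:
a: successors {b, f}; □¬p there: b:F, f:T. ✓
b: successors {c}; □¬p there: c:T. ✓
c: successors {d}; □¬p there: d:F. ✗
d: successors {e}; □¬p there: e:F. ✗
e: successors {b, f}; □¬p there: b:F, f:T. ✓
f: successors {f}; □¬p there: f:T. ✓
— 4 worlds.
For ¬◇◇p:
a: ◇◇p is T. ✗
b: ◇◇p is F. ✓
c: ◇◇p is T. ✗
d: ◇◇p is T. ✗
e: ◇◇p is T. ✗
f: ◇◇p is F. ✓
— 2 worlds.

4 and 2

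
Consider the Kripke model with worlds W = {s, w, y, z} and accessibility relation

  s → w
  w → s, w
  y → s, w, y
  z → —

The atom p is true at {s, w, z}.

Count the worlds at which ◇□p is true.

3

s: successors {w}; □p there: w:T. ✓
w: successors {s, w}; □p there: s:T, w:T. ✓
y: successors {s, w, y}; □p there: s:T, w:T, y:F. ✓
z: no successors, so ◇□p fails. ✗
Satisfying worlds: {s, w, y}.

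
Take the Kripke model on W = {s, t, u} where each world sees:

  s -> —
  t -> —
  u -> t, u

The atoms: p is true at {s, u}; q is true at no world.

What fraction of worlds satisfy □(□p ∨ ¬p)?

2/3

s: no successors, so □(□p ∨ ¬p) holds vacuously. ✓
t: no successors, so □(□p ∨ ¬p) holds vacuously. ✓
u: successors {t, u}; □p ∨ ¬p there: t:T, u:F. ✗
That's 2 of 3 worlds, so 2/3.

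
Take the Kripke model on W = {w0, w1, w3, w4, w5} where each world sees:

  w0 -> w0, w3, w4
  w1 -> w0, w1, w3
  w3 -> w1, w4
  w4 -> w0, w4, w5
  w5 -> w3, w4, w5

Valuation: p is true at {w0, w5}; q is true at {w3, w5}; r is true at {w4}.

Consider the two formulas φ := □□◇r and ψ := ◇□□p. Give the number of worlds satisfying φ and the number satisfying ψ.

1 and 0

For □□◇r:
w0: successors {w0, w3, w4}; □◇r there: w0:T, w3:F, w4:T. ✗
w1: successors {w0, w1, w3}; □◇r there: w0:T, w1:F, w3:F. ✗
w3: successors {w1, w4}; □◇r there: w1:F, w4:T. ✗
w4: successors {w0, w4, w5}; □◇r there: w0:T, w4:T, w5:T. ✓
w5: successors {w3, w4, w5}; □◇r there: w3:F, w4:T, w5:T. ✗
— 1 world.
For ◇□□p:
w0: successors {w0, w3, w4}; □□p there: w0:F, w3:F, w4:F. ✗
w1: successors {w0, w1, w3}; □□p there: w0:F, w1:F, w3:F. ✗
w3: successors {w1, w4}; □□p there: w1:F, w4:F. ✗
w4: successors {w0, w4, w5}; □□p there: w0:F, w4:F, w5:F. ✗
w5: successors {w3, w4, w5}; □□p there: w3:F, w4:F, w5:F. ✗
— 0 worlds.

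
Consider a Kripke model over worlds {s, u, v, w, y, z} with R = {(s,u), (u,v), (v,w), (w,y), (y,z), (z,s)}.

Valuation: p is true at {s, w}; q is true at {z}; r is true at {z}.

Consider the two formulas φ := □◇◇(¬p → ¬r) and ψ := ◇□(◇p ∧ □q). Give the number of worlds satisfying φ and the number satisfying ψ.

For □◇◇(¬p → ¬r):
s: successors {u}; ◇◇(¬p → ¬r) there: u:T. ✓
u: successors {v}; ◇◇(¬p → ¬r) there: v:T. ✓
v: successors {w}; ◇◇(¬p → ¬r) there: w:F. ✗
w: successors {y}; ◇◇(¬p → ¬r) there: y:T. ✓
y: successors {z}; ◇◇(¬p → ¬r) there: z:T. ✓
z: successors {s}; ◇◇(¬p → ¬r) there: s:T. ✓
— 5 worlds.
For ◇□(◇p ∧ □q):
s: successors {u}; □(◇p ∧ □q) there: u:F. ✗
u: successors {v}; □(◇p ∧ □q) there: v:F. ✗
v: successors {w}; □(◇p ∧ □q) there: w:F. ✗
w: successors {y}; □(◇p ∧ □q) there: y:F. ✗
y: successors {z}; □(◇p ∧ □q) there: z:F. ✗
z: successors {s}; □(◇p ∧ □q) there: s:F. ✗
— 0 worlds.

5 and 0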